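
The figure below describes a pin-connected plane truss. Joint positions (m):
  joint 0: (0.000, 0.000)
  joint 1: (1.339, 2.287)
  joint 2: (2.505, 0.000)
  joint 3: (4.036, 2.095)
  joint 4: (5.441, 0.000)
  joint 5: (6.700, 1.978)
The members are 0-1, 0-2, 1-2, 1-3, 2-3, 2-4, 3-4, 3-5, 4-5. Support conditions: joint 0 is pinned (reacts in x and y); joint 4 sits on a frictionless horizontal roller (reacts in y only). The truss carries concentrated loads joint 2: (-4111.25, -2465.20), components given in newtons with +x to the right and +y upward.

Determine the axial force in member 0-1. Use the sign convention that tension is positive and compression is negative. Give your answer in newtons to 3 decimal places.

-1541.465

N=6 nodes, M=9 members, R=3 reactions → 2N=12, M+R=12
member 0 (0-1): L=2.6501, (cx,cy)=(0.5053,0.8630)
member 1 (0-2): L=2.5050, (cx,cy)=(1.0000,0.0000)
member 2 (1-2): L=2.5671, (cx,cy)=(0.4542,-0.8909)
member 3 (1-3): L=2.7038, (cx,cy)=(0.9975,-0.0710)
member 4 (2-3): L=2.5948, (cx,cy)=(0.5900,0.8074)
member 5 (2-4): L=2.9360, (cx,cy)=(1.0000,0.0000)
member 6 (3-4): L=2.5225, (cx,cy)=(0.5570,-0.8305)
member 7 (3-5): L=2.6666, (cx,cy)=(0.9990,-0.0439)
member 8 (4-5): L=2.3447, (cx,cy)=(0.5370,0.8436)
solve A·x = −loads:
  F[0-1] = -1541.4648 N (compression)
  F[0-2] = -3332.4178 N (compression)
  F[1-2] = +1613.9656 N (tension)
  F[1-3] = -1515.7406 N (compression)
  F[2-3] = +1272.4156 N (tension)
  F[2-4] = +761.1556 N (tension)
  F[3-4] = -1366.5635 N (compression)
  F[3-5] = -0.0000 N (tension)
  F[4-5] = +0.0000 N (tension)
  Rx@0 = +4111.2500 N
  Ry@0 = +1330.2384 N
  Ry@4 = +1134.9616 N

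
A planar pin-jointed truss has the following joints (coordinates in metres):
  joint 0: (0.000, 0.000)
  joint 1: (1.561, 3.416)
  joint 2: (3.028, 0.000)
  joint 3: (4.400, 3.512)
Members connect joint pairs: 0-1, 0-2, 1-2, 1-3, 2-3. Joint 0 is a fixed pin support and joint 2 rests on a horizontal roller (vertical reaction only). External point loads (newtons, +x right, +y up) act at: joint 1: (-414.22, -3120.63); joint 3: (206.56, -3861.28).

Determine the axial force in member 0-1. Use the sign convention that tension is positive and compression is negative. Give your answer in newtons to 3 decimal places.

10.957

N=4 nodes, M=5 members, R=3 reactions → 2N=8, M+R=8
member 0 (0-1): L=3.7558, (cx,cy)=(0.4156,0.9095)
member 1 (0-2): L=3.0280, (cx,cy)=(1.0000,0.0000)
member 2 (1-2): L=3.7177, (cx,cy)=(0.3946,-0.9189)
member 3 (1-3): L=2.8406, (cx,cy)=(0.9994,0.0338)
member 4 (2-3): L=3.7705, (cx,cy)=(0.3639,0.9314)
solve A·x = −loads:
  F[0-1] = +10.9566 N (tension)
  F[0-2] = -212.2138 N (compression)
  F[1-2] = -3343.1112 N (compression)
  F[1-3] = +1738.9620 N (tension)
  F[2-3] = -4208.5622 N (compression)
  Rx@0 = +207.6600 N
  Ry@0 = -9.9654 N
  Ry@2 = +6991.8754 N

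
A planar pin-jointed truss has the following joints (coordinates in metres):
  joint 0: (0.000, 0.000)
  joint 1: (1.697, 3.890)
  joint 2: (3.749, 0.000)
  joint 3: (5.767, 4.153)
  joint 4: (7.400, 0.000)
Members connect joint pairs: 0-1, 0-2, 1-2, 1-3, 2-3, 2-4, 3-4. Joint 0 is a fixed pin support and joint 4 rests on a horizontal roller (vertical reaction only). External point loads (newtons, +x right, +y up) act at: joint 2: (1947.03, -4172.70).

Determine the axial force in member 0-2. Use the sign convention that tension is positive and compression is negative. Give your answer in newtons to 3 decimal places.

2845.140

N=5 nodes, M=7 members, R=3 reactions → 2N=10, M+R=10
member 0 (0-1): L=4.2440, (cx,cy)=(0.3999,0.9166)
member 1 (0-2): L=3.7490, (cx,cy)=(1.0000,0.0000)
member 2 (1-2): L=4.3980, (cx,cy)=(0.4666,-0.8845)
member 3 (1-3): L=4.0785, (cx,cy)=(0.9979,0.0645)
member 4 (2-3): L=4.6173, (cx,cy)=(0.4370,0.8994)
member 5 (2-4): L=3.6510, (cx,cy)=(1.0000,0.0000)
member 6 (3-4): L=4.4625, (cx,cy)=(0.3659,-0.9306)
solve A·x = −loads:
  F[0-1] = -2246.0920 N (compression)
  F[0-2] = +2845.1400 N (tension)
  F[1-2] = +2187.4176 N (tension)
  F[1-3] = -1922.6971 N (compression)
  F[2-3] = +2488.1820 N (tension)
  F[2-4] = +831.2375 N (tension)
  F[3-4] = -2271.5342 N (compression)
  Rx@0 = -1947.0300 N
  Ry@0 = +2058.7200 N
  Ry@4 = +2113.9800 N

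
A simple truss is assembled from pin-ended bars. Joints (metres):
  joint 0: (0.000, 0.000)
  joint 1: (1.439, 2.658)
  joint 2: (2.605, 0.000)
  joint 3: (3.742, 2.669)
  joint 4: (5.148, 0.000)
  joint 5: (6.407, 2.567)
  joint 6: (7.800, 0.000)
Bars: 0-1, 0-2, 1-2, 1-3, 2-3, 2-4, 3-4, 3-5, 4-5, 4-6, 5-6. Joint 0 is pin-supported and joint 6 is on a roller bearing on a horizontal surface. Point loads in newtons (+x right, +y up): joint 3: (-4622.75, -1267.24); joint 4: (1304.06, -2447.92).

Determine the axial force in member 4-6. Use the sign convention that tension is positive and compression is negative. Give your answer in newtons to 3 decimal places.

348.259

N=7 nodes, M=11 members, R=3 reactions → 2N=14, M+R=14
member 0 (0-1): L=3.0225, (cx,cy)=(0.4761,0.8794)
member 1 (0-2): L=2.6050, (cx,cy)=(1.0000,0.0000)
member 2 (1-2): L=2.9025, (cx,cy)=(0.4017,-0.9158)
member 3 (1-3): L=2.3030, (cx,cy)=(1.0000,0.0048)
member 4 (2-3): L=2.9011, (cx,cy)=(0.3919,0.9200)
member 5 (2-4): L=2.5430, (cx,cy)=(1.0000,0.0000)
member 6 (3-4): L=3.0167, (cx,cy)=(0.4661,-0.8847)
member 7 (3-5): L=2.6670, (cx,cy)=(0.9993,-0.0382)
member 8 (4-5): L=2.8591, (cx,cy)=(0.4403,0.8978)
member 9 (4-6): L=2.6520, (cx,cy)=(1.0000,0.0000)
member 10 (5-6): L=2.9206, (cx,cy)=(0.4770,-0.8789)
solve A·x = −loads:
  F[0-1] = -3494.8911 N (compression)
  F[0-2] = -1654.8028 N (compression)
  F[1-2] = +3340.4285 N (tension)
  F[1-3] = -3005.8462 N (compression)
  F[2-3] = -3325.0438 N (compression)
  F[2-4] = +990.2780 N (tension)
  F[3-4] = +2069.5910 N (tension)
  F[3-5] = -651.2777 N (compression)
  F[4-5] = +687.0560 N (tension)
  F[4-6] = +348.2594 N (tension)
  F[5-6] = -730.1711 N (compression)
  Rx@0 = +3318.6900 N
  Ry@0 = +3073.3928 N
  Ry@6 = +641.7672 N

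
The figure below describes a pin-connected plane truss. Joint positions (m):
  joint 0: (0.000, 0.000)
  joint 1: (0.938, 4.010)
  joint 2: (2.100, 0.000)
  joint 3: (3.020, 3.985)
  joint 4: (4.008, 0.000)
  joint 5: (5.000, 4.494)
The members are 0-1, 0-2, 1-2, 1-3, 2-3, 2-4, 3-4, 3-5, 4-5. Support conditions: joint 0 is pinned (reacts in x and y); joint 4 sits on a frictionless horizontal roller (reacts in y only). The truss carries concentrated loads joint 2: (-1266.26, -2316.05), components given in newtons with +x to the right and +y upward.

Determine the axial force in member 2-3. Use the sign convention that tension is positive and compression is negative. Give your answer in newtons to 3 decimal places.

1238.278

N=6 nodes, M=9 members, R=3 reactions → 2N=12, M+R=12
member 0 (0-1): L=4.1182, (cx,cy)=(0.2278,0.9737)
member 1 (0-2): L=2.1000, (cx,cy)=(1.0000,0.0000)
member 2 (1-2): L=4.1750, (cx,cy)=(0.2783,-0.9605)
member 3 (1-3): L=2.0822, (cx,cy)=(0.9999,-0.0120)
member 4 (2-3): L=4.0898, (cx,cy)=(0.2249,0.9744)
member 5 (2-4): L=1.9080, (cx,cy)=(1.0000,0.0000)
member 6 (3-4): L=4.1057, (cx,cy)=(0.2406,-0.9706)
member 7 (3-5): L=2.0444, (cx,cy)=(0.9685,0.2490)
member 8 (4-5): L=4.6022, (cx,cy)=(0.2155,0.9765)
solve A·x = −loads:
  F[0-1] = -1132.3128 N (compression)
  F[0-2] = -1008.3566 N (compression)
  F[1-2] = +1155.1519 N (tension)
  F[1-3] = -579.4535 N (compression)
  F[2-3] = +1238.2782 N (tension)
  F[2-4] = +300.8625 N (tension)
  F[3-4] = -1250.2395 N (compression)
  F[3-5] = +0.0000 N (tension)
  F[4-5] = +0.0000 N (tension)
  Rx@0 = +1266.2600 N
  Ry@0 = +1102.5507 N
  Ry@4 = +1213.4993 N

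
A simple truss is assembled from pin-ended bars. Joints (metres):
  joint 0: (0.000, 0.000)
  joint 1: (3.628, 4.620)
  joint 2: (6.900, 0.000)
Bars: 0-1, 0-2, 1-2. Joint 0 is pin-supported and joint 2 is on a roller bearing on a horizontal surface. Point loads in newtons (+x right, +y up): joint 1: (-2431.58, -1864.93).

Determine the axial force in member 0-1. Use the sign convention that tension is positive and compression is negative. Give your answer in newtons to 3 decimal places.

-3194.544

N=3 nodes, M=3 members, R=3 reactions → 2N=6, M+R=6
member 0 (0-1): L=5.8742, (cx,cy)=(0.6176,0.7865)
member 1 (0-2): L=6.9000, (cx,cy)=(1.0000,0.0000)
member 2 (1-2): L=5.6613, (cx,cy)=(0.5780,-0.8161)
solve A·x = −loads:
  F[0-1] = -3194.5437 N (compression)
  F[0-2] = -458.5946 N (compression)
  F[1-2] = +793.4732 N (tension)
  Rx@0 = +2431.5800 N
  Ry@0 = +2512.4566 N
  Ry@2 = -647.5266 N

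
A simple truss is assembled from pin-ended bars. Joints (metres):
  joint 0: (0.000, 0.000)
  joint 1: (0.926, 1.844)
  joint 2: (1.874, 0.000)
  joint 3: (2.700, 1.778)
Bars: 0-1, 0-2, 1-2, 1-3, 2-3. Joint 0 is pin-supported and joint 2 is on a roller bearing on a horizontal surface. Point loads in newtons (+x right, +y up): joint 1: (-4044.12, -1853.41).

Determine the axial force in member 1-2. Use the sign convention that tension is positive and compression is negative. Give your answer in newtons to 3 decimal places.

3444.691

N=4 nodes, M=5 members, R=3 reactions → 2N=8, M+R=8
member 0 (0-1): L=2.0634, (cx,cy)=(0.4488,0.8937)
member 1 (0-2): L=1.8740, (cx,cy)=(1.0000,0.0000)
member 2 (1-2): L=2.0734, (cx,cy)=(0.4572,-0.8894)
member 3 (1-3): L=1.7752, (cx,cy)=(0.9993,-0.0372)
member 4 (2-3): L=1.9605, (cx,cy)=(0.4213,0.9069)
solve A·x = −loads:
  F[0-1] = -5502.1107 N (compression)
  F[0-2] = -1574.9723 N (compression)
  F[1-2] = +3444.6914 N (tension)
  F[1-3] = -0.0000 N (tension)
  F[2-3] = +0.0000 N (tension)
  Rx@0 = +4044.1200 N
  Ry@0 = +4916.9637 N
  Ry@2 = -3063.5537 N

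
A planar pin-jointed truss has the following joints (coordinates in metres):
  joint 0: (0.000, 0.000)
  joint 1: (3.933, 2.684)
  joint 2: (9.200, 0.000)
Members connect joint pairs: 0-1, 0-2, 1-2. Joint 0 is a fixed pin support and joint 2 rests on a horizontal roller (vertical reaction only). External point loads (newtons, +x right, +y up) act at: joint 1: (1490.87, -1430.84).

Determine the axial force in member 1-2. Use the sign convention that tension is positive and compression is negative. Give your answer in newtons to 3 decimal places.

-2305.174

N=3 nodes, M=3 members, R=3 reactions → 2N=6, M+R=6
member 0 (0-1): L=4.7615, (cx,cy)=(0.8260,0.5637)
member 1 (0-2): L=9.2000, (cx,cy)=(1.0000,0.0000)
member 2 (1-2): L=5.9114, (cx,cy)=(0.8910,-0.4540)
solve A·x = −loads:
  F[0-1] = -681.6089 N (compression)
  F[0-2] = +2053.8734 N (tension)
  F[1-2] = -2305.1743 N (compression)
  Rx@0 = -1490.8700 N
  Ry@0 = +384.2108 N
  Ry@2 = +1046.6292 N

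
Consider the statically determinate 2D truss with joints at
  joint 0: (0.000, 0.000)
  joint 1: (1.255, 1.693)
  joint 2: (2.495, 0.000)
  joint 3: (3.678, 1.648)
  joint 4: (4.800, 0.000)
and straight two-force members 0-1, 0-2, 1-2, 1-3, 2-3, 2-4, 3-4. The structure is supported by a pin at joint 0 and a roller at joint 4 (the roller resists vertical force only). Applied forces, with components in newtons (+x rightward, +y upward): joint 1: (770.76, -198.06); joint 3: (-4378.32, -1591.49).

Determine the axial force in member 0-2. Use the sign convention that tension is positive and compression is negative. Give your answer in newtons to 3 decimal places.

N=5 nodes, M=7 members, R=3 reactions → 2N=10, M+R=10
member 0 (0-1): L=2.1074, (cx,cy)=(0.5955,0.8033)
member 1 (0-2): L=2.4950, (cx,cy)=(1.0000,0.0000)
member 2 (1-2): L=2.0985, (cx,cy)=(0.5909,-0.8068)
member 3 (1-3): L=2.4234, (cx,cy)=(0.9998,-0.0186)
member 4 (2-3): L=2.0286, (cx,cy)=(0.5831,0.8124)
member 5 (2-4): L=2.3050, (cx,cy)=(1.0000,0.0000)
member 6 (3-4): L=1.9937, (cx,cy)=(0.5628,-0.8266)
solve A·x = −loads:
  F[0-1] = -2177.9581 N (compression)
  F[0-2] = -2310.5616 N (compression)
  F[1-2] = +1998.0395 N (tension)
  F[1-3] = -3248.9370 N (compression)
  F[2-3] = -1984.2358 N (compression)
  F[2-4] = +27.1608 N (tension)
  F[3-4] = -48.2621 N (compression)
  Rx@0 = +3607.5600 N
  Ry@0 = +1749.6561 N
  Ry@4 = +39.8939 N

-2310.562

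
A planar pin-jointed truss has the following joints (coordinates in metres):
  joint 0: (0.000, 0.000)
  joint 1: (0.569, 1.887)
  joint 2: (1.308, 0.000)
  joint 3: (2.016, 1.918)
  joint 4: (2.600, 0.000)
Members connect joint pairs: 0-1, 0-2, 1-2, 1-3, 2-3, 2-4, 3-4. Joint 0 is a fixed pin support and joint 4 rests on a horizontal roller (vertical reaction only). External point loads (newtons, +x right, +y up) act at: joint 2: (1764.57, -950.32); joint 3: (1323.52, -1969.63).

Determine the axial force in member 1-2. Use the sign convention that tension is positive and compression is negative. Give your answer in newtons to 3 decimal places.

N=5 nodes, M=7 members, R=3 reactions → 2N=10, M+R=10
member 0 (0-1): L=1.9709, (cx,cy)=(0.2887,0.9574)
member 1 (0-2): L=1.3080, (cx,cy)=(1.0000,0.0000)
member 2 (1-2): L=2.0265, (cx,cy)=(0.3647,-0.9311)
member 3 (1-3): L=1.4473, (cx,cy)=(0.9998,0.0214)
member 4 (2-3): L=2.0445, (cx,cy)=(0.3463,0.9381)
member 5 (2-4): L=1.2920, (cx,cy)=(1.0000,0.0000)
member 6 (3-4): L=2.0049, (cx,cy)=(0.2913,-0.9566)
solve A·x = −loads:
  F[0-1] = +64.4496 N (tension)
  F[0-2] = +3069.4836 N (tension)
  F[1-2] = -65.2927 N (compression)
  F[1-3] = +42.4258 N (tension)
  F[2-3] = +1077.8050 N (tension)
  F[2-4] = +907.8659 N (tension)
  F[3-4] = -3116.8075 N (compression)
  Rx@0 = -3088.0900 N
  Ry@0 = -61.7054 N
  Ry@4 = +2981.6554 N

-65.293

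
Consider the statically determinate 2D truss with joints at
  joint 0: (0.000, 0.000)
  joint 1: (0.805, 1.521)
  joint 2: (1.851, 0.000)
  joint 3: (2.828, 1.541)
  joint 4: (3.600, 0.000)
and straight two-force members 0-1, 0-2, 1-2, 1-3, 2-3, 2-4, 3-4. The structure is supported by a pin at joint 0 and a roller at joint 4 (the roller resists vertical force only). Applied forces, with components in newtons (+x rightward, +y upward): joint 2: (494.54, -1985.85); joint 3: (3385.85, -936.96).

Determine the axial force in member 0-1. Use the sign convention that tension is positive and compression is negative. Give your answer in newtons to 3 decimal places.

N=5 nodes, M=7 members, R=3 reactions → 2N=10, M+R=10
member 0 (0-1): L=1.7209, (cx,cy)=(0.4678,0.8838)
member 1 (0-2): L=1.8510, (cx,cy)=(1.0000,0.0000)
member 2 (1-2): L=1.8460, (cx,cy)=(0.5666,-0.8240)
member 3 (1-3): L=2.0231, (cx,cy)=(1.0000,0.0099)
member 4 (2-3): L=1.8246, (cx,cy)=(0.5355,0.8446)
member 5 (2-4): L=1.7490, (cx,cy)=(1.0000,0.0000)
member 6 (3-4): L=1.7236, (cx,cy)=(0.4479,-0.8941)
solve A·x = −loads:
  F[0-1] = +320.8867 N (tension)
  F[0-2] = +3730.2853 N (tension)
  F[1-2] = -340.0939 N (compression)
  F[1-3] = +342.8335 N (tension)
  F[2-3] = +2683.1329 N (tension)
  F[2-4] = +1606.3331 N (tension)
  F[3-4] = -3586.2878 N (compression)
  Rx@0 = -3880.3900 N
  Ry@0 = -283.6139 N
  Ry@4 = +3206.4239 N

320.887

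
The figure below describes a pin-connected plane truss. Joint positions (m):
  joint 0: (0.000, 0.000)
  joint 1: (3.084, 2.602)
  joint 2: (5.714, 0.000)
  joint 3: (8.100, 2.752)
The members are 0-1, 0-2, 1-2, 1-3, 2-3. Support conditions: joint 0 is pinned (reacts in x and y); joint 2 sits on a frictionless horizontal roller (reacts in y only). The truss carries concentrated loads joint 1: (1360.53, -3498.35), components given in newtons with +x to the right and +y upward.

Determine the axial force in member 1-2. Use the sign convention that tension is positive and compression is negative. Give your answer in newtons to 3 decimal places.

N=4 nodes, M=5 members, R=3 reactions → 2N=8, M+R=8
member 0 (0-1): L=4.0350, (cx,cy)=(0.7643,0.6449)
member 1 (0-2): L=5.7140, (cx,cy)=(1.0000,0.0000)
member 2 (1-2): L=3.6996, (cx,cy)=(0.7109,-0.7033)
member 3 (1-3): L=5.0182, (cx,cy)=(0.9996,0.0299)
member 4 (2-3): L=3.6423, (cx,cy)=(0.6551,0.7556)
solve A·x = −loads:
  F[0-1] = -1536.2385 N (compression)
  F[0-2] = +2534.6875 N (tension)
  F[1-2] = -3565.5590 N (compression)
  F[1-3] = +0.0000 N (tension)
  F[2-3] = -0.0000 N (compression)
  Rx@0 = -1360.5300 N
  Ry@0 = +990.6478 N
  Ry@2 = +2507.7022 N

-3565.559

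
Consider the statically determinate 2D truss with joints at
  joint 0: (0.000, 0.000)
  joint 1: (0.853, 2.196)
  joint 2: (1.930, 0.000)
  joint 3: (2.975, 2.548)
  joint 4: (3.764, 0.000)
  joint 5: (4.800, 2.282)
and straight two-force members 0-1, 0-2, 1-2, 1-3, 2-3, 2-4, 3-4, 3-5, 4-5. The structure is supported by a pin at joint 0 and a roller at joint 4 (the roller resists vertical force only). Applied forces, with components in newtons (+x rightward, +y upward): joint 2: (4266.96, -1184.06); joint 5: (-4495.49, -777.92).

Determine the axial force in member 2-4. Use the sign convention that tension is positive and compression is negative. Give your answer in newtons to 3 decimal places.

N=6 nodes, M=9 members, R=3 reactions → 2N=12, M+R=12
member 0 (0-1): L=2.3558, (cx,cy)=(0.3621,0.9321)
member 1 (0-2): L=1.9300, (cx,cy)=(1.0000,0.0000)
member 2 (1-2): L=2.4459, (cx,cy)=(0.4403,-0.8978)
member 3 (1-3): L=2.1510, (cx,cy)=(0.9865,0.1636)
member 4 (2-3): L=2.7540, (cx,cy)=(0.3795,0.9252)
member 5 (2-4): L=1.8340, (cx,cy)=(1.0000,0.0000)
member 6 (3-4): L=2.6674, (cx,cy)=(0.2958,-0.9553)
member 7 (3-5): L=1.8443, (cx,cy)=(0.9895,-0.1442)
member 8 (4-5): L=2.5062, (cx,cy)=(0.4134,0.9106)
solve A·x = −loads:
  F[0-1] = -3313.0971 N (compression)
  F[0-2] = +971.0680 N (tension)
  F[1-2] = +2975.9724 N (tension)
  F[1-3] = -2544.3122 N (compression)
  F[2-3] = -1608.1440 N (compression)
  F[2-4] = -1375.2623 N (compression)
  F[3-4] = +2586.2568 N (tension)
  F[3-5] = -3926.2889 N (compression)
  F[4-5] = -1476.2454 N (compression)
  Rx@0 = +228.5300 N
  Ry@0 = +3088.2968 N
  Ry@4 = -1126.3168 N

-1375.262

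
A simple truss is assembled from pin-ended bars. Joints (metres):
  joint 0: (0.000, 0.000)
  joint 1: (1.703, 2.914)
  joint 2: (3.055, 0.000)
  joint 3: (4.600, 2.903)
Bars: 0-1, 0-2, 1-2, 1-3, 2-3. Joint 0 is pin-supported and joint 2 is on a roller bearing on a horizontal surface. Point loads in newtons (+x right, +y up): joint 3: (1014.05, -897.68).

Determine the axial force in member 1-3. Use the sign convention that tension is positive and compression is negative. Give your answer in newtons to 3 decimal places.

N=4 nodes, M=5 members, R=3 reactions → 2N=8, M+R=8
member 0 (0-1): L=3.3751, (cx,cy)=(0.5046,0.8634)
member 1 (0-2): L=3.0550, (cx,cy)=(1.0000,0.0000)
member 2 (1-2): L=3.2124, (cx,cy)=(0.4209,-0.9071)
member 3 (1-3): L=2.8970, (cx,cy)=(1.0000,-0.0038)
member 4 (2-3): L=3.2885, (cx,cy)=(0.4698,0.8828)
solve A·x = −loads:
  F[0-1] = +1641.9127 N (tension)
  F[0-2] = +185.5886 N (tension)
  F[1-2] = -1568.9574 N (compression)
  F[1-3] = +1488.8047 N (tension)
  F[2-3] = -1010.4920 N (compression)
  Rx@0 = -1014.0500 N
  Ry@0 = -1417.5786 N
  Ry@2 = +2315.2586 N

1488.805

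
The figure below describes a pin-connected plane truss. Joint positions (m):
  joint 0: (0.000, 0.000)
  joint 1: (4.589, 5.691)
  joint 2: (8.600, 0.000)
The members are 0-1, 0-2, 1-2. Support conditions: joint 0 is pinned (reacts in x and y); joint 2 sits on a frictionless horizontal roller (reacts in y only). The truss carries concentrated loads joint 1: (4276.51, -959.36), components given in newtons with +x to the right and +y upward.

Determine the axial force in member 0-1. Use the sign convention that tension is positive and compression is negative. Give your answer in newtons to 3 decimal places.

3060.598

N=3 nodes, M=3 members, R=3 reactions → 2N=6, M+R=6
member 0 (0-1): L=7.3107, (cx,cy)=(0.6277,0.7784)
member 1 (0-2): L=8.6000, (cx,cy)=(1.0000,0.0000)
member 2 (1-2): L=6.9624, (cx,cy)=(0.5761,-0.8174)
solve A·x = −loads:
  F[0-1] = +3060.5975 N (tension)
  F[0-2] = +2355.3433 N (tension)
  F[1-2] = -4088.4921 N (compression)
  Rx@0 = -4276.5100 N
  Ry@0 = -2382.5146 N
  Ry@2 = +3341.8746 N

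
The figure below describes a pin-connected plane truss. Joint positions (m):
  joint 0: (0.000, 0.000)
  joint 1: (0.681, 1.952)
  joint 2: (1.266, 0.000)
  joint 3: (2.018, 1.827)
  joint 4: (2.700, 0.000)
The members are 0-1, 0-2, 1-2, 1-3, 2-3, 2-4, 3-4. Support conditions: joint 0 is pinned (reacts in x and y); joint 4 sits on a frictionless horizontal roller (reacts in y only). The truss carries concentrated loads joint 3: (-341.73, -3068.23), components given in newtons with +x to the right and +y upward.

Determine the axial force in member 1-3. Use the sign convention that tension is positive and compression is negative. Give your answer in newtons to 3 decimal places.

N=5 nodes, M=7 members, R=3 reactions → 2N=10, M+R=10
member 0 (0-1): L=2.0674, (cx,cy)=(0.3294,0.9442)
member 1 (0-2): L=1.2660, (cx,cy)=(1.0000,0.0000)
member 2 (1-2): L=2.0378, (cx,cy)=(0.2871,-0.9579)
member 3 (1-3): L=1.3428, (cx,cy)=(0.9957,-0.0931)
member 4 (2-3): L=1.9757, (cx,cy)=(0.3806,0.9247)
member 5 (2-4): L=1.4340, (cx,cy)=(1.0000,0.0000)
member 6 (3-4): L=1.9501, (cx,cy)=(0.3497,-0.9369)
solve A·x = −loads:
  F[0-1] = -1065.7281 N (compression)
  F[0-2] = +9.3232 N (tension)
  F[1-2] = +1115.9990 N (tension)
  F[1-3] = -674.3598 N (compression)
  F[2-3] = -1156.0380 N (compression)
  F[2-4] = +769.7158 N (tension)
  F[3-4] = -2200.9603 N (compression)
  Rx@0 = +341.7300 N
  Ry@0 = +1006.2495 N
  Ry@4 = +2061.9805 N

-674.360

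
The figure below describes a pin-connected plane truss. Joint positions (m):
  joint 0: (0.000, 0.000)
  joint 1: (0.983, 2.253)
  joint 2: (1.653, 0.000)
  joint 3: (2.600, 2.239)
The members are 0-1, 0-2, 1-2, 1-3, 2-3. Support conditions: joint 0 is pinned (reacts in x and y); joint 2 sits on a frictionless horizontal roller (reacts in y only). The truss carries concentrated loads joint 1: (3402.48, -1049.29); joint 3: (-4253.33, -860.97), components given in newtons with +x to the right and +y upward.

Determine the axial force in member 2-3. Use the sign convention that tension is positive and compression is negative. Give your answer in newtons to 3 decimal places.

N=4 nodes, M=5 members, R=3 reactions → 2N=8, M+R=8
member 0 (0-1): L=2.4581, (cx,cy)=(0.3999,0.9166)
member 1 (0-2): L=1.6530, (cx,cy)=(1.0000,0.0000)
member 2 (1-2): L=2.3505, (cx,cy)=(0.2850,-0.9585)
member 3 (1-3): L=1.6171, (cx,cy)=(1.0000,-0.0087)
member 4 (2-3): L=2.4310, (cx,cy)=(0.3895,0.9210)
solve A·x = −loads:
  F[0-1] = -1151.8300 N (compression)
  F[0-2] = -390.2321 N (compression)
  F[1-2] = +41.7094 N (tension)
  F[1-3] = -3875.1322 N (compression)
  F[2-3] = -971.2409 N (compression)
  Rx@0 = +850.8500 N
  Ry@0 = +1055.7194 N
  Ry@2 = +854.5406 N

-971.241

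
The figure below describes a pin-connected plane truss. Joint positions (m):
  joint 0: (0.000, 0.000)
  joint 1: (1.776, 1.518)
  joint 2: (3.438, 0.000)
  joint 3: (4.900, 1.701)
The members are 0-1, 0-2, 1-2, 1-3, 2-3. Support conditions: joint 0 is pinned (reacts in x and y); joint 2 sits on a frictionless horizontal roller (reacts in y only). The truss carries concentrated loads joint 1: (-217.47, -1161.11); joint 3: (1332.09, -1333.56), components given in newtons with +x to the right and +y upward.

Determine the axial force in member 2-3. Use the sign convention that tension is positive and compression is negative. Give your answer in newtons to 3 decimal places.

N=4 nodes, M=5 members, R=3 reactions → 2N=8, M+R=8
member 0 (0-1): L=2.3363, (cx,cy)=(0.7602,0.6497)
member 1 (0-2): L=3.4380, (cx,cy)=(1.0000,0.0000)
member 2 (1-2): L=2.2509, (cx,cy)=(0.7384,-0.6744)
member 3 (1-3): L=3.1294, (cx,cy)=(0.9983,0.0585)
member 4 (2-3): L=2.2430, (cx,cy)=(0.6518,0.7584)
solve A·x = −loads:
  F[0-1] = +875.4948 N (tension)
  F[0-2] = +449.1019 N (tension)
  F[1-2] = -2338.5037 N (compression)
  F[1-3] = +2614.1429 N (tension)
  F[2-3] = -1960.0220 N (compression)
  Rx@0 = -1114.6200 N
  Ry@0 = -568.8381 N
  Ry@2 = +3063.5081 N

-1960.022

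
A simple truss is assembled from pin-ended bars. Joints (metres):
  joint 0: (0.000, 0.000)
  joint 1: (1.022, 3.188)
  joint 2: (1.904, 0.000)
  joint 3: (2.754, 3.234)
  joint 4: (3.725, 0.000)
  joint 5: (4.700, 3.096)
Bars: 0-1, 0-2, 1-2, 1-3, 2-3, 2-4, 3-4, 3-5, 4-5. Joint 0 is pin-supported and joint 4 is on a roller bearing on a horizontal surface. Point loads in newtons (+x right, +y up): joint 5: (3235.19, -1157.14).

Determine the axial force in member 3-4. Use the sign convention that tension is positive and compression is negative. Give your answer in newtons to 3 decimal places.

N=6 nodes, M=9 members, R=3 reactions → 2N=12, M+R=12
member 0 (0-1): L=3.3478, (cx,cy)=(0.3053,0.9523)
member 1 (0-2): L=1.9040, (cx,cy)=(1.0000,0.0000)
member 2 (1-2): L=3.3078, (cx,cy)=(0.2666,-0.9638)
member 3 (1-3): L=1.7326, (cx,cy)=(0.9996,0.0265)
member 4 (2-3): L=3.3438, (cx,cy)=(0.2542,0.9672)
member 5 (2-4): L=1.8210, (cx,cy)=(1.0000,0.0000)
member 6 (3-4): L=3.3766, (cx,cy)=(0.2876,-0.9578)
member 7 (3-5): L=1.9509, (cx,cy)=(0.9975,-0.0707)
member 8 (4-5): L=3.2459, (cx,cy)=(0.3004,0.9538)
solve A·x = −loads:
  F[0-1] = +3141.7474 N (tension)
  F[0-2] = +2276.0954 N (tension)
  F[1-2] = -3055.2827 N (compression)
  F[1-3] = +1774.3984 N (tension)
  F[2-3] = +3044.6766 N (tension)
  F[2-4] = +687.4637 N (tension)
  F[3-4] = -3384.4169 N (compression)
  F[3-5] = +3529.8091 N (tension)
  F[4-5] = -951.3869 N (compression)
  Rx@0 = -3235.1900 N
  Ry@0 = -2991.7744 N
  Ry@4 = +4148.9144 N

-3384.417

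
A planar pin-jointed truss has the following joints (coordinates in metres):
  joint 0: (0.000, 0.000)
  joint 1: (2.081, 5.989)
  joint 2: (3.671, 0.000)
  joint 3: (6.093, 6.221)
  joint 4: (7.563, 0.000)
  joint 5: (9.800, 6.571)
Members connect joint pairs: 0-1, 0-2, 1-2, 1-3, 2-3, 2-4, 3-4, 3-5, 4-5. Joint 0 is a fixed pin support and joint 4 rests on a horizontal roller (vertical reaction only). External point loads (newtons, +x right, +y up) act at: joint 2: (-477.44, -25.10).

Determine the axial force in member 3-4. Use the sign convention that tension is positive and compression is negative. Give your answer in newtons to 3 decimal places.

N=6 nodes, M=9 members, R=3 reactions → 2N=12, M+R=12
member 0 (0-1): L=6.3402, (cx,cy)=(0.3282,0.9446)
member 1 (0-2): L=3.6710, (cx,cy)=(1.0000,0.0000)
member 2 (1-2): L=6.1965, (cx,cy)=(0.2566,-0.9665)
member 3 (1-3): L=4.0187, (cx,cy)=(0.9983,0.0577)
member 4 (2-3): L=6.6758, (cx,cy)=(0.3628,0.9319)
member 5 (2-4): L=3.8920, (cx,cy)=(1.0000,0.0000)
member 6 (3-4): L=6.3923, (cx,cy)=(0.2300,-0.9732)
member 7 (3-5): L=3.7235, (cx,cy)=(0.9956,0.0940)
member 8 (4-5): L=6.9413, (cx,cy)=(0.3223,0.9466)
solve A·x = −loads:
  F[0-1] = -13.6743 N (compression)
  F[0-2] = -472.9518 N (compression)
  F[1-2] = +12.8976 N (tension)
  F[1-3] = -7.8107 N (compression)
  F[2-3] = +13.5579 N (tension)
  F[2-4] = +2.8789 N (tension)
  F[3-4] = -12.5188 N (compression)
  F[3-5] = +0.0000 N (tension)
  F[4-5] = +0.0000 N (tension)
  Rx@0 = +477.4400 N
  Ry@0 = +12.9167 N
  Ry@4 = +12.1833 N

-12.519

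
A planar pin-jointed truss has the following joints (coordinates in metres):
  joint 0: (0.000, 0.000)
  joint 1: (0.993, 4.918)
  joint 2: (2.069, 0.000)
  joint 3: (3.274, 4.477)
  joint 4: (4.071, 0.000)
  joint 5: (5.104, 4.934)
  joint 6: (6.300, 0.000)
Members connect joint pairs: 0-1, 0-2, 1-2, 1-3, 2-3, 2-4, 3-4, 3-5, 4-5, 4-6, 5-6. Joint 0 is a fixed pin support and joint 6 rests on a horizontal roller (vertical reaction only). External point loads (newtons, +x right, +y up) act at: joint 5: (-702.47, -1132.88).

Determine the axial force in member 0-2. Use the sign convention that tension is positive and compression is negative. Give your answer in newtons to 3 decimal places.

-547.963

N=7 nodes, M=11 members, R=3 reactions → 2N=14, M+R=14
member 0 (0-1): L=5.0172, (cx,cy)=(0.1979,0.9802)
member 1 (0-2): L=2.0690, (cx,cy)=(1.0000,0.0000)
member 2 (1-2): L=5.0343, (cx,cy)=(0.2137,-0.9769)
member 3 (1-3): L=2.3232, (cx,cy)=(0.9818,-0.1898)
member 4 (2-3): L=4.6363, (cx,cy)=(0.2599,0.9656)
member 5 (2-4): L=2.0020, (cx,cy)=(1.0000,0.0000)
member 6 (3-4): L=4.5474, (cx,cy)=(0.1753,-0.9845)
member 7 (3-5): L=1.8862, (cx,cy)=(0.9702,0.2423)
member 8 (4-5): L=5.0410, (cx,cy)=(0.2049,0.9788)
member 9 (4-6): L=2.2290, (cx,cy)=(1.0000,0.0000)
member 10 (5-6): L=5.0769, (cx,cy)=(0.2356,-0.9719)
solve A·x = −loads:
  F[0-1] = -780.6666 N (compression)
  F[0-2] = -547.9626 N (compression)
  F[1-2] = +849.8519 N (tension)
  F[1-3] = -342.3731 N (compression)
  F[2-3] = -859.7598 N (compression)
  F[2-4] = -142.8668 N (compression)
  F[3-4] = +608.2684 N (tension)
  F[3-5] = -686.6711 N (compression)
  F[4-5] = -611.8372 N (compression)
  F[4-6] = +89.1197 N (tension)
  F[5-6] = -378.3031 N (compression)
  Rx@0 = +702.4700 N
  Ry@0 = +765.2240 N
  Ry@6 = +367.6560 N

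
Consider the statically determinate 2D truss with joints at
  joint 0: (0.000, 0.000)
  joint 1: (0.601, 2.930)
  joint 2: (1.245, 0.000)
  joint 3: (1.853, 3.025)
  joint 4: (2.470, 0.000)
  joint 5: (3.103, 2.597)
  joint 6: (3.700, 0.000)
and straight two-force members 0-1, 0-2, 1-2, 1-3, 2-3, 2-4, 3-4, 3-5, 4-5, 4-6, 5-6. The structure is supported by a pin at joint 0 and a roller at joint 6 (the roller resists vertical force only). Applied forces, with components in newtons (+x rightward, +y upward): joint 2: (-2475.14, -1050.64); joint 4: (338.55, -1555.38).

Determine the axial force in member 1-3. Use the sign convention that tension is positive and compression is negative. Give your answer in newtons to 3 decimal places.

-508.915

N=7 nodes, M=11 members, R=3 reactions → 2N=14, M+R=14
member 0 (0-1): L=2.9910, (cx,cy)=(0.2009,0.9796)
member 1 (0-2): L=1.2450, (cx,cy)=(1.0000,0.0000)
member 2 (1-2): L=2.9999, (cx,cy)=(0.2147,-0.9767)
member 3 (1-3): L=1.2556, (cx,cy)=(0.9971,0.0757)
member 4 (2-3): L=3.0855, (cx,cy)=(0.1971,0.9804)
member 5 (2-4): L=1.2250, (cx,cy)=(1.0000,0.0000)
member 6 (3-4): L=3.0873, (cx,cy)=(0.1999,-0.9798)
member 7 (3-5): L=1.3212, (cx,cy)=(0.9461,-0.3239)
member 8 (4-5): L=2.6730, (cx,cy)=(0.2368,0.9716)
member 9 (4-6): L=1.2300, (cx,cy)=(1.0000,0.0000)
member 10 (5-6): L=2.6647, (cx,cy)=(0.2240,-0.9746)
solve A·x = −loads:
  F[0-1] = -1239.4520 N (compression)
  F[0-2] = -1887.5396 N (compression)
  F[1-2] = +1203.7308 N (tension)
  F[1-3] = -508.9153 N (compression)
  F[2-3] = -127.5279 N (compression)
  F[2-4] = +871.1360 N (tension)
  F[3-4] = +379.5165 N (tension)
  F[3-5] = -643.1106 N (compression)
  F[4-5] = +1218.1694 N (tension)
  F[4-6] = +319.9588 N (tension)
  F[5-6] = -1428.1501 N (compression)
  Rx@0 = +2136.5900 N
  Ry@0 = +1214.1726 N
  Ry@6 = +1391.8474 N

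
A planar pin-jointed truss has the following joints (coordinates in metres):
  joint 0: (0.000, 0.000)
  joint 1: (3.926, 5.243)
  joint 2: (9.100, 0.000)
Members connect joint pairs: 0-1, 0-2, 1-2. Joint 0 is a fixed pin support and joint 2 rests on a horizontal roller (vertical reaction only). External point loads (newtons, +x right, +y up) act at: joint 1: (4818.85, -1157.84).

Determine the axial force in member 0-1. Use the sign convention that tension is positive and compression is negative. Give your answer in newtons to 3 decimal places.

N=3 nodes, M=3 members, R=3 reactions → 2N=6, M+R=6
member 0 (0-1): L=6.5500, (cx,cy)=(0.5994,0.8005)
member 1 (0-2): L=9.1000, (cx,cy)=(1.0000,0.0000)
member 2 (1-2): L=7.3661, (cx,cy)=(0.7024,-0.7118)
solve A·x = −loads:
  F[0-1] = +2646.0911 N (tension)
  F[0-2] = +3232.8117 N (tension)
  F[1-2] = -4602.4723 N (compression)
  Rx@0 = -4818.8500 N
  Ry@0 = -2118.0842 N
  Ry@2 = +3275.9242 N

2646.091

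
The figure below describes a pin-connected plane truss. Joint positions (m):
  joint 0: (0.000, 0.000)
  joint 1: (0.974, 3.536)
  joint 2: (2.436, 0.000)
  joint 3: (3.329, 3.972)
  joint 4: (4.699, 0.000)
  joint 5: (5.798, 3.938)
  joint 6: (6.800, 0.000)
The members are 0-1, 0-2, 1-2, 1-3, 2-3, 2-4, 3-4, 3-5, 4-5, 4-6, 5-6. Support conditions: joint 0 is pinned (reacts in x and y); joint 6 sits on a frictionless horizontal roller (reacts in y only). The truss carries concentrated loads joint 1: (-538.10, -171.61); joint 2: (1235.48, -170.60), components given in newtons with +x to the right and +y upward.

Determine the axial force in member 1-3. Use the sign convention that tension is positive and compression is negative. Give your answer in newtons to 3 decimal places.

N=7 nodes, M=11 members, R=3 reactions → 2N=14, M+R=14
member 0 (0-1): L=3.6677, (cx,cy)=(0.2656,0.9641)
member 1 (0-2): L=2.4360, (cx,cy)=(1.0000,0.0000)
member 2 (1-2): L=3.8263, (cx,cy)=(0.3821,-0.9241)
member 3 (1-3): L=2.3950, (cx,cy)=(0.9833,0.1820)
member 4 (2-3): L=4.0711, (cx,cy)=(0.2193,0.9756)
member 5 (2-4): L=2.2630, (cx,cy)=(1.0000,0.0000)
member 6 (3-4): L=4.2016, (cx,cy)=(0.3261,-0.9453)
member 7 (3-5): L=2.4692, (cx,cy)=(0.9999,-0.0138)
member 8 (4-5): L=4.0885, (cx,cy)=(0.2688,0.9632)
member 9 (4-6): L=2.1010, (cx,cy)=(1.0000,0.0000)
member 10 (5-6): L=4.0635, (cx,cy)=(0.2466,-0.9691)
solve A·x = −loads:
  F[0-1] = -556.3011 N (compression)
  F[0-2] = +845.1125 N (tension)
  F[1-2] = +439.2441 N (tension)
  F[1-3] = +226.3184 N (tension)
  F[2-3] = -241.1903 N (compression)
  F[2-4] = -169.6320 N (compression)
  F[3-4] = +203.8358 N (tension)
  F[3-5] = +103.1782 N (tension)
  F[4-5] = -200.0589 N (compression)
  F[4-6] = -49.3917 N (compression)
  F[5-6] = +200.3016 N (tension)
  Rx@0 = -697.3800 N
  Ry@0 = +536.3265 N
  Ry@6 = -194.1164 N

226.318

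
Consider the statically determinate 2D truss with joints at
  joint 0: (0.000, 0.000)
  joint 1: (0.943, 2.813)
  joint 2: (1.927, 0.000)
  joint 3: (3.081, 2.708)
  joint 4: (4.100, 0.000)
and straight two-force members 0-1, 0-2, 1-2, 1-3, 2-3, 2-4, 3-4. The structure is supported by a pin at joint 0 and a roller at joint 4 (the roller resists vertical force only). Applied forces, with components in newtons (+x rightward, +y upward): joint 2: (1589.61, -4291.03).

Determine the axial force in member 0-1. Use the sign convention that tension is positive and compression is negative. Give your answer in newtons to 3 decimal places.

N=5 nodes, M=7 members, R=3 reactions → 2N=10, M+R=10
member 0 (0-1): L=2.9669, (cx,cy)=(0.3178,0.9481)
member 1 (0-2): L=1.9270, (cx,cy)=(1.0000,0.0000)
member 2 (1-2): L=2.9801, (cx,cy)=(0.3302,-0.9439)
member 3 (1-3): L=2.1406, (cx,cy)=(0.9988,-0.0491)
member 4 (2-3): L=2.9436, (cx,cy)=(0.3920,0.9200)
member 5 (2-4): L=2.1730, (cx,cy)=(1.0000,0.0000)
member 6 (3-4): L=2.8934, (cx,cy)=(0.3522,-0.9359)
solve A·x = −loads:
  F[0-1] = -2398.6327 N (compression)
  F[0-2] = +2352.0038 N (tension)
  F[1-2] = +2491.8487 N (tension)
  F[1-3] = -1587.0779 N (compression)
  F[2-3] = +2107.6488 N (tension)
  F[2-4] = +758.9007 N (tension)
  F[3-4] = -2154.8430 N (compression)
  Rx@0 = -1589.6100 N
  Ry@0 = +2274.2459 N
  Ry@4 = +2016.7841 N

-2398.633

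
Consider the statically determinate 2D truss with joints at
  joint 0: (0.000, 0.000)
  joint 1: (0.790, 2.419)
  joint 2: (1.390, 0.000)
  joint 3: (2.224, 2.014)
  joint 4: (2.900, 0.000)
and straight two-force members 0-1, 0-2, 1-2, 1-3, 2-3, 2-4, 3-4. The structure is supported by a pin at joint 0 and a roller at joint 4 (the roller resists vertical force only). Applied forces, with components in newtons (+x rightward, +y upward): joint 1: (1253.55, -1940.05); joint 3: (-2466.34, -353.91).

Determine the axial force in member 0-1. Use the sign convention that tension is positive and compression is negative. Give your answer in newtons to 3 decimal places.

N=5 nodes, M=7 members, R=3 reactions → 2N=10, M+R=10
member 0 (0-1): L=2.5447, (cx,cy)=(0.3104,0.9506)
member 1 (0-2): L=1.3900, (cx,cy)=(1.0000,0.0000)
member 2 (1-2): L=2.4923, (cx,cy)=(0.2407,-0.9706)
member 3 (1-3): L=1.4901, (cx,cy)=(0.9624,-0.2718)
member 4 (2-3): L=2.1799, (cx,cy)=(0.3826,0.9239)
member 5 (2-4): L=1.5100, (cx,cy)=(1.0000,0.0000)
member 6 (3-4): L=2.1244, (cx,cy)=(0.3182,-0.9480)
solve A·x = −loads:
  F[0-1] = -2273.5832 N (compression)
  F[0-2] = -506.9669 N (compression)
  F[1-2] = +858.1652 N (tension)
  F[1-3] = -2250.6960 N (compression)
  F[2-3] = -901.5167 N (compression)
  F[2-4] = +44.5448 N (tension)
  F[3-4] = -139.9880 N (compression)
  Rx@0 = +1212.7900 N
  Ry@0 = +2161.2483 N
  Ry@4 = +132.7117 N

-2273.583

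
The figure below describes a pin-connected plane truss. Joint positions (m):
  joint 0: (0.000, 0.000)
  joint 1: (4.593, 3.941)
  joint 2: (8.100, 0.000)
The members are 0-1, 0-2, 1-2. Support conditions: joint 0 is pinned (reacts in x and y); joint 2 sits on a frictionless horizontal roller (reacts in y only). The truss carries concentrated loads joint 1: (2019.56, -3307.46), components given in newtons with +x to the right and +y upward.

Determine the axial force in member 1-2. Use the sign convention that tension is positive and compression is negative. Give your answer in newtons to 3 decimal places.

N=3 nodes, M=3 members, R=3 reactions → 2N=6, M+R=6
member 0 (0-1): L=6.0520, (cx,cy)=(0.7589,0.6512)
member 1 (0-2): L=8.1000, (cx,cy)=(1.0000,0.0000)
member 2 (1-2): L=5.2755, (cx,cy)=(0.6648,-0.7470)
solve A·x = −loads:
  F[0-1] = -690.1324 N (compression)
  F[0-2] = +2543.3141 N (tension)
  F[1-2] = -3825.8238 N (compression)
  Rx@0 = -2019.5600 N
  Ry@0 = +449.4045 N
  Ry@2 = +2858.0555 N

-3825.824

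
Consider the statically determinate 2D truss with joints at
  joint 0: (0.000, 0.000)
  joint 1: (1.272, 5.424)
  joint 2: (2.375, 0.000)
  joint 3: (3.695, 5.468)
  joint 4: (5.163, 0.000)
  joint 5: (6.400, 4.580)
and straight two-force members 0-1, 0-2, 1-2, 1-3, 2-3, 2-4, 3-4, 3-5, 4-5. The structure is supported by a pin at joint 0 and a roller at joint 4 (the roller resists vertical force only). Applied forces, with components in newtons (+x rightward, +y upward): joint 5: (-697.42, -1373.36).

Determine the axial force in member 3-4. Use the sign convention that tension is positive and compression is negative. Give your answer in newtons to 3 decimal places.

N=6 nodes, M=9 members, R=3 reactions → 2N=12, M+R=12
member 0 (0-1): L=5.5712, (cx,cy)=(0.2283,0.9736)
member 1 (0-2): L=2.3750, (cx,cy)=(1.0000,0.0000)
member 2 (1-2): L=5.5350, (cx,cy)=(0.1993,-0.9799)
member 3 (1-3): L=2.4234, (cx,cy)=(0.9998,0.0182)
member 4 (2-3): L=5.6251, (cx,cy)=(0.2347,0.9721)
member 5 (2-4): L=2.7880, (cx,cy)=(1.0000,0.0000)
member 6 (3-4): L=5.6616, (cx,cy)=(0.2593,-0.9658)
member 7 (3-5): L=2.8470, (cx,cy)=(0.9501,-0.3119)
member 8 (4-5): L=4.7441, (cx,cy)=(0.2607,0.9654)
solve A·x = −loads:
  F[0-1] = -297.4833 N (compression)
  F[0-2] = -629.4989 N (compression)
  F[1-2] = +293.2121 N (tension)
  F[1-3] = -126.3723 N (compression)
  F[2-3] = -295.5849 N (compression)
  F[2-4] = -501.7055 N (compression)
  F[3-4] = +401.8202 N (tension)
  F[3-5] = -315.6488 N (compression)
  F[4-5] = -1524.5496 N (compression)
  Rx@0 = +697.4200 N
  Ry@0 = +289.6257 N
  Ry@4 = +1083.7343 N

401.820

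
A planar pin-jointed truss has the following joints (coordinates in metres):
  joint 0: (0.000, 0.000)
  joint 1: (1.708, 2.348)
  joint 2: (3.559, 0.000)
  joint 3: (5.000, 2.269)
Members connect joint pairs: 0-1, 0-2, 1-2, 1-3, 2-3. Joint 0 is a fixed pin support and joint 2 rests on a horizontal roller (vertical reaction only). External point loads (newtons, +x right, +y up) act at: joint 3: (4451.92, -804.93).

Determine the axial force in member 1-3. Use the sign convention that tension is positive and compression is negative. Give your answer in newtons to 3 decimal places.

4890.019

N=4 nodes, M=5 members, R=3 reactions → 2N=8, M+R=8
member 0 (0-1): L=2.9035, (cx,cy)=(0.5883,0.8087)
member 1 (0-2): L=3.5590, (cx,cy)=(1.0000,0.0000)
member 2 (1-2): L=2.9899, (cx,cy)=(0.6191,-0.7853)
member 3 (1-3): L=3.2929, (cx,cy)=(0.9997,-0.0240)
member 4 (2-3): L=2.6879, (cx,cy)=(0.5361,0.8442)
solve A·x = −loads:
  F[0-1] = +3912.7862 N (tension)
  F[0-2] = +2150.2094 N (tension)
  F[1-2] = -4178.5469 N (compression)
  F[1-3] = +4890.0191 N (tension)
  F[2-3] = -814.5639 N (compression)
  Rx@0 = -4451.9200 N
  Ry@0 = -3164.1783 N
  Ry@2 = +3969.1083 N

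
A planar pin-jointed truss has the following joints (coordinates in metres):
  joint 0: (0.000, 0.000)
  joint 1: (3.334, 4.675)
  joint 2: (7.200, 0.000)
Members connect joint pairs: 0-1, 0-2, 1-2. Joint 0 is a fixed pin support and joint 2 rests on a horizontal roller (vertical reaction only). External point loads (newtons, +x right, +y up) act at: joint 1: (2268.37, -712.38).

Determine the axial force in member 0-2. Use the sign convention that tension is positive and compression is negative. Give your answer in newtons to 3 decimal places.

N=3 nodes, M=3 members, R=3 reactions → 2N=6, M+R=6
member 0 (0-1): L=5.7421, (cx,cy)=(0.5806,0.8142)
member 1 (0-2): L=7.2000, (cx,cy)=(1.0000,0.0000)
member 2 (1-2): L=6.0664, (cx,cy)=(0.6373,-0.7706)
solve A·x = −loads:
  F[0-1] = +1339.2272 N (tension)
  F[0-2] = +1490.7765 N (tension)
  F[1-2] = -2339.2893 N (compression)
  Rx@0 = -2268.3700 N
  Ry@0 = -1090.3568 N
  Ry@2 = +1802.7368 N

1490.777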